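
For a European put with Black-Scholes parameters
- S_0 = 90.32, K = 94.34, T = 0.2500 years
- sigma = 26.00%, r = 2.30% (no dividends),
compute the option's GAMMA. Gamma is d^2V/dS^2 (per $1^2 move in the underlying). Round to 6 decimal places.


Answer: Gamma = 0.033122

Derivation:
d1 = -0.2257412155; d2 = -0.3557412155
phi(d1) = 0.3889058166; exp(-qT) = 1.0000000000; exp(-rT) = 0.9942664996
Gamma = exp(-qT) * phi(d1) / (S * sigma * sqrt(T)) = 1.0000000000 * 0.3889058166 / (90.3200 * 0.2600 * 0.5000000000) = 0.033122


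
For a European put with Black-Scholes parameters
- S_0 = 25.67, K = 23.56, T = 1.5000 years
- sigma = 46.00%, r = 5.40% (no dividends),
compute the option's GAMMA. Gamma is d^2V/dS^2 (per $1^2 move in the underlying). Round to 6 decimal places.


Answer: Gamma = 0.023346

Derivation:
d1 = 0.5777115099; d2 = 0.0143288691
phi(d1) = 0.3376269040; exp(-qT) = 1.0000000000; exp(-rT) = 0.9221936914
Gamma = exp(-qT) * phi(d1) / (S * sigma * sqrt(T)) = 1.0000000000 * 0.3376269040 / (25.6700 * 0.4600 * 1.2247448714) = 0.023346


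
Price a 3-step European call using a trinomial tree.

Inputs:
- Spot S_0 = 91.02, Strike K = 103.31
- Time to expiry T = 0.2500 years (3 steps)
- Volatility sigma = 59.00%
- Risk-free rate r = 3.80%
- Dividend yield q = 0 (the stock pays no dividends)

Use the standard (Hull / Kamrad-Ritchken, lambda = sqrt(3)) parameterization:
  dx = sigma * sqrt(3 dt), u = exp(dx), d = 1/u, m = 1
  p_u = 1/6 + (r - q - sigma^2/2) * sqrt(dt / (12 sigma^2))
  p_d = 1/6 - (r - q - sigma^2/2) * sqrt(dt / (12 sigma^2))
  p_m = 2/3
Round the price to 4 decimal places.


dt = T/N = 0.083333; dx = sigma*sqrt(3*dt) = 0.295000
u = exp(dx) = 1.343126; d = 1/u = 0.744532
p_u = 0.147451, p_m = 0.666667, p_d = 0.185883
Discount per step: exp(-r*dt) = 0.996838
Stock lattice S(k, j) with j the centered position index:
  k=0: S(0,+0) = 91.0200
  k=1: S(1,-1) = 67.7673; S(1,+0) = 91.0200; S(1,+1) = 122.2514
  k=2: S(2,-2) = 50.4549; S(2,-1) = 67.7673; S(2,+0) = 91.0200; S(2,+1) = 122.2514; S(2,+2) = 164.1990
  k=3: S(3,-3) = 37.5652; S(3,-2) = 50.4549; S(3,-1) = 67.7673; S(3,+0) = 91.0200; S(3,+1) = 122.2514; S(3,+2) = 164.1990; S(3,+3) = 220.5400
Terminal payoffs V(N, j) = max(S_T - K, 0):
  V(3,-3) = 0.000000; V(3,-2) = 0.000000; V(3,-1) = 0.000000; V(3,+0) = 0.000000; V(3,+1) = 18.941361; V(3,+2) = 60.889026; V(3,+3) = 117.230039
Backward induction: V(k, j) = exp(-r*dt) * [p_u * V(k+1, j+1) + p_m * V(k+1, j) + p_d * V(k+1, j-1)]
  V(2,-2) = exp(-r*dt) * [p_u*0.000000 + p_m*0.000000 + p_d*0.000000] = 0.000000
  V(2,-1) = exp(-r*dt) * [p_u*0.000000 + p_m*0.000000 + p_d*0.000000] = 0.000000
  V(2,+0) = exp(-r*dt) * [p_u*18.941361 + p_m*0.000000 + p_d*0.000000] = 2.784084
  V(2,+1) = exp(-r*dt) * [p_u*60.889026 + p_m*18.941361 + p_d*0.000000] = 21.537386
  V(2,+2) = exp(-r*dt) * [p_u*117.230039 + p_m*60.889026 + p_d*18.941361] = 61.205069
  V(1,-1) = exp(-r*dt) * [p_u*2.784084 + p_m*0.000000 + p_d*0.000000] = 0.409217
  V(1,+0) = exp(-r*dt) * [p_u*21.537386 + p_m*2.784084 + p_d*0.000000] = 5.015847
  V(1,+1) = exp(-r*dt) * [p_u*61.205069 + p_m*21.537386 + p_d*2.784084] = 23.824927
  V(0,+0) = exp(-r*dt) * [p_u*23.824927 + p_m*5.015847 + p_d*0.409217] = 6.911044

Answer: Price = V(0,0) = 6.9110


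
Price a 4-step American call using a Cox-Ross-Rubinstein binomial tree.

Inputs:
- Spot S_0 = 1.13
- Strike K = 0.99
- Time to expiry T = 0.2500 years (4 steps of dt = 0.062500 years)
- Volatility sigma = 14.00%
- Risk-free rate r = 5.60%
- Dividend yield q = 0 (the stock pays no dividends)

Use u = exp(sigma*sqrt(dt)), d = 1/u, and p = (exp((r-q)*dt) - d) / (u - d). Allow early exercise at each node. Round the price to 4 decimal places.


dt = T/N = 0.062500
u = exp(sigma*sqrt(dt)) = 1.035620; d = 1/u = 0.965605
p = (exp((r-q)*dt) - d) / (u - d) = 0.541328
Discount per step: exp(-r*dt) = 0.996506
Stock lattice S(k, i) with i counting down-moves:
  k=0: S(0,0) = 1.1300
  k=1: S(1,0) = 1.1703; S(1,1) = 1.0911
  k=2: S(2,0) = 1.2119; S(2,1) = 1.1300; S(2,2) = 1.0536
  k=3: S(3,0) = 1.2551; S(3,1) = 1.1703; S(3,2) = 1.0911; S(3,3) = 1.0174
  k=4: S(4,0) = 1.2998; S(4,1) = 1.2119; S(4,2) = 1.1300; S(4,3) = 1.0536; S(4,4) = 0.9824
Terminal payoffs V(N, i) = max(S_T - K, 0):
  V(4,0) = 0.309809; V(4,1) = 0.221934; V(4,2) = 0.140000; V(4,3) = 0.063605; V(4,4) = 0.000000
Backward induction: V(k, i) = exp(-r*dt) * [p * V(k+1, i) + (1-p) * V(k+1, i+1)]; then take max(V_cont, immediate exercise) for American.
  V(3,0) = exp(-r*dt) * [p*0.309809 + (1-p)*0.221934] = 0.268562; exercise = 0.265103; V(3,0) = max -> 0.268562
  V(3,1) = exp(-r*dt) * [p*0.221934 + (1-p)*0.140000] = 0.183709; exercise = 0.180250; V(3,1) = max -> 0.183709
  V(3,2) = exp(-r*dt) * [p*0.140000 + (1-p)*0.063605] = 0.104593; exercise = 0.101134; V(3,2) = max -> 0.104593
  V(3,3) = exp(-r*dt) * [p*0.063605 + (1-p)*0.000000] = 0.034311; exercise = 0.027367; V(3,3) = max -> 0.034311
  V(2,0) = exp(-r*dt) * [p*0.268562 + (1-p)*0.183709] = 0.228840; exercise = 0.221934; V(2,0) = max -> 0.228840
  V(2,1) = exp(-r*dt) * [p*0.183709 + (1-p)*0.104593] = 0.146906; exercise = 0.140000; V(2,1) = max -> 0.146906
  V(2,2) = exp(-r*dt) * [p*0.104593 + (1-p)*0.034311] = 0.072104; exercise = 0.063605; V(2,2) = max -> 0.072104
  V(1,0) = exp(-r*dt) * [p*0.228840 + (1-p)*0.146906] = 0.190591; exercise = 0.180250; V(1,0) = max -> 0.190591
  V(1,1) = exp(-r*dt) * [p*0.146906 + (1-p)*0.072104] = 0.112203; exercise = 0.101134; V(1,1) = max -> 0.112203
  V(0,0) = exp(-r*dt) * [p*0.190591 + (1-p)*0.112203] = 0.154096; exercise = 0.140000; V(0,0) = max -> 0.154096

Answer: Price = V(0,0) = 0.1541


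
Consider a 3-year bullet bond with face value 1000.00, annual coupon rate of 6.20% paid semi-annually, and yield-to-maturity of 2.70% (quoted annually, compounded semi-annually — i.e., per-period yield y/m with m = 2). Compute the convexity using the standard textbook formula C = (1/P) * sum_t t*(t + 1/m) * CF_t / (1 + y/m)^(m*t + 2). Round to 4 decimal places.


Coupon per period c = face * coupon_rate / m = 31.000000
Periods per year m = 2; per-period yield y/m = 0.013500
Number of cashflows N = 6
Cashflows (t years, CF_t, discount factor 1/(1+y/m)^(m*t), PV):
  t = 0.5000: CF_t = 31.000000, DF = 0.986680, PV = 30.587074
  t = 1.0000: CF_t = 31.000000, DF = 0.973537, PV = 30.179649
  t = 1.5000: CF_t = 31.000000, DF = 0.960569, PV = 29.777651
  t = 2.0000: CF_t = 31.000000, DF = 0.947774, PV = 29.381007
  t = 2.5000: CF_t = 31.000000, DF = 0.935150, PV = 28.989647
  t = 3.0000: CF_t = 1031.000000, DF = 0.922694, PV = 951.297044
Price P = sum_t PV_t = 1100.212073
Convexity numerator sum_t t*(t + 1/m) * CF_t / (1+y/m)^(m*t + 2):
  t = 0.5000: term = 14.888825
  t = 1.0000: term = 44.071511
  t = 1.5000: term = 86.968941
  t = 2.0000: term = 143.017499
  t = 2.5000: term = 211.668721
  t = 3.0000: term = 9724.290854
Convexity = (1/P) * sum = 10224.906352 / 1100.212073 = 9.293578

Answer: Convexity = 9.2936


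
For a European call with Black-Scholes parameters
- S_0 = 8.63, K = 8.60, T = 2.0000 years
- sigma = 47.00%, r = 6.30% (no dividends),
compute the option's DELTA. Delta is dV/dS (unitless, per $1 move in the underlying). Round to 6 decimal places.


Answer: Delta = 0.700953

Derivation:
d1 = 0.5271440460; d2 = -0.1375363283
phi(d1) = 0.3471914383; exp(-qT) = 1.0000000000; exp(-rT) = 0.8816148468
N(d1) = 0.7009532192
Delta = exp(-qT) * N(d1) = 1.0000000000 * 0.7009532192 = 0.700953


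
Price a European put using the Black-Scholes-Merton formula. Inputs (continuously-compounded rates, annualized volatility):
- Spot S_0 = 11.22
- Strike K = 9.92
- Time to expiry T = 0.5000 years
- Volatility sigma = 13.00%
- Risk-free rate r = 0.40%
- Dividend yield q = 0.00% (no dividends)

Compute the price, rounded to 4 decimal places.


d1 = (ln(S/K) + (r - q + 0.5*sigma^2) * T) / (sigma * sqrt(T)) = 1.40735984
d2 = d1 - sigma * sqrt(T) = 1.31543595
exp(-rT) = 0.99800200; exp(-qT) = 1.00000000
P = K * exp(-rT) * N(-d2) - S_0 * exp(-qT) * N(-d1)
N(-d1) = 0.07966036; N(-d2) = 0.09418171
P = 9.9200 * 0.99800200 * 0.09418171 - 11.2200 * 1.00000000 * 0.07966036 = 0.0386

Answer: Price = 0.0386


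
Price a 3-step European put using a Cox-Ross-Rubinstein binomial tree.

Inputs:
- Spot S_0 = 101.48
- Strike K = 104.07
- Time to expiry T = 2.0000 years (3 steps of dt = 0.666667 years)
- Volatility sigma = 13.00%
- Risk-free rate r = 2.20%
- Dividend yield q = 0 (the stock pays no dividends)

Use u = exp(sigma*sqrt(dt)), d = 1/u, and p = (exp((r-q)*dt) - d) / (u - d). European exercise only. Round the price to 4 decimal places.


Answer: Price = V(0,0) = 6.9360

Derivation:
dt = T/N = 0.666667
u = exp(sigma*sqrt(dt)) = 1.111983; d = 1/u = 0.899295
p = (exp((r-q)*dt) - d) / (u - d) = 0.542956
Discount per step: exp(-r*dt) = 0.985440
Stock lattice S(k, i) with i counting down-moves:
  k=0: S(0,0) = 101.4800
  k=1: S(1,0) = 112.8440; S(1,1) = 91.2604
  k=2: S(2,0) = 125.4806; S(2,1) = 101.4800; S(2,2) = 82.0700
  k=3: S(3,0) = 139.5322; S(3,1) = 112.8440; S(3,2) = 91.2604; S(3,3) = 73.8051
Terminal payoffs V(N, i) = max(K - S_T, 0):
  V(3,0) = 0.000000; V(3,1) = 0.000000; V(3,2) = 12.809580; V(3,3) = 30.264883
Backward induction: V(k, i) = exp(-r*dt) * [p * V(k+1, i) + (1-p) * V(k+1, i+1)].
  V(2,0) = exp(-r*dt) * [p*0.000000 + (1-p)*0.000000] = 0.000000
  V(2,1) = exp(-r*dt) * [p*0.000000 + (1-p)*12.809580] = 5.769307
  V(2,2) = exp(-r*dt) * [p*12.809580 + (1-p)*30.264883] = 20.484772
  V(1,0) = exp(-r*dt) * [p*0.000000 + (1-p)*5.769307] = 2.598439
  V(1,1) = exp(-r*dt) * [p*5.769307 + (1-p)*20.484772] = 12.313007
  V(0,0) = exp(-r*dt) * [p*2.598439 + (1-p)*12.313007] = 6.935952


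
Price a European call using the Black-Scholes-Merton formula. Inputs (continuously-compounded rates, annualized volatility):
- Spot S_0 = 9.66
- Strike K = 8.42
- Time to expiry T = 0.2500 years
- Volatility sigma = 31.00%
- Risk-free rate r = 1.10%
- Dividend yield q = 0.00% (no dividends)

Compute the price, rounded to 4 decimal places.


d1 = (ln(S/K) + (r - q + 0.5*sigma^2) * T) / (sigma * sqrt(T)) = 0.98158916
d2 = d1 - sigma * sqrt(T) = 0.82658916
exp(-rT) = 0.99725378; exp(-qT) = 1.00000000
C = S_0 * exp(-qT) * N(d1) - K * exp(-rT) * N(d2)
N(d1) = 0.83684886; N(d2) = 0.79576502
C = 9.6600 * 1.00000000 * 0.83684886 - 8.4200 * 0.99725378 * 0.79576502 = 1.4020

Answer: Price = 1.4020


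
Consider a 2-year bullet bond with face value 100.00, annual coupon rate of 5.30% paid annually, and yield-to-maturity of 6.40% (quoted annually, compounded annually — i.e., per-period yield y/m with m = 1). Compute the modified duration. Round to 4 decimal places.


Coupon per period c = face * coupon_rate / m = 5.300000
Periods per year m = 1; per-period yield y/m = 0.064000
Number of cashflows N = 2
Cashflows (t years, CF_t, discount factor 1/(1+y/m)^(m*t), PV):
  t = 1.0000: CF_t = 5.300000, DF = 0.939850, PV = 4.981203
  t = 2.0000: CF_t = 105.300000, DF = 0.883317, PV = 93.013313
Price P = sum_t PV_t = 97.994516
First compute Macaulay numerator sum_t t * PV_t:
  t * PV_t at t = 1.0000: 4.981203
  t * PV_t at t = 2.0000: 186.026627
Macaulay duration D = 191.007830 / 97.994516 = 1.949169
Modified duration = D / (1 + y/m) = 1.949169 / (1 + 0.064000) = 1.831925

Answer: Modified duration = 1.8319


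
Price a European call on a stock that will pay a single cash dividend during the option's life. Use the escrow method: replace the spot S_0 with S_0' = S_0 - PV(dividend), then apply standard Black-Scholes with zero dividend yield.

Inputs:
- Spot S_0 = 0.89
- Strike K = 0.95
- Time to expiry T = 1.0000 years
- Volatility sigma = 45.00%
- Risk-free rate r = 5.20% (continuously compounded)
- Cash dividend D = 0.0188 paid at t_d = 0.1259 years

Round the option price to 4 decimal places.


PV(D) = D * exp(-r * t_d) = 0.0188 * 0.99347458 = 0.01867732
S_0' = S_0 - PV(D) = 0.8900 - 0.01867732 = 0.87132268
d1 = (ln(S_0'/K) + (r + sigma^2/2)*T) / (sigma*sqrt(T)) = 0.14844532
d2 = d1 - sigma*sqrt(T) = -0.30155468
exp(-rT) = 0.94932887
N(d1) = 0.55900433; N(d2) = 0.38149578
C = S_0' * N(d1) - K * exp(-rT) * N(d2) = 0.87132268 * 0.55900433 - 0.9500 * 0.94932887 * 0.38149578 = 0.1430

Answer: Price = 0.1430


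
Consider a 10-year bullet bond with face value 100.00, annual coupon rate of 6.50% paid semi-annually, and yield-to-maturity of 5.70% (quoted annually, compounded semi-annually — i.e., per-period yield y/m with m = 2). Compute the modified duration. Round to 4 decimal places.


Answer: Modified duration = 7.3785

Derivation:
Coupon per period c = face * coupon_rate / m = 3.250000
Periods per year m = 2; per-period yield y/m = 0.028500
Number of cashflows N = 20
Cashflows (t years, CF_t, discount factor 1/(1+y/m)^(m*t), PV):
  t = 0.5000: CF_t = 3.250000, DF = 0.972290, PV = 3.159942
  t = 1.0000: CF_t = 3.250000, DF = 0.945347, PV = 3.072379
  t = 1.5000: CF_t = 3.250000, DF = 0.919152, PV = 2.987242
  t = 2.0000: CF_t = 3.250000, DF = 0.893682, PV = 2.904465
  t = 2.5000: CF_t = 3.250000, DF = 0.868917, PV = 2.823982
  t = 3.0000: CF_t = 3.250000, DF = 0.844840, PV = 2.745728
  t = 3.5000: CF_t = 3.250000, DF = 0.821429, PV = 2.669644
  t = 4.0000: CF_t = 3.250000, DF = 0.798667, PV = 2.595667
  t = 4.5000: CF_t = 3.250000, DF = 0.776536, PV = 2.523740
  t = 5.0000: CF_t = 3.250000, DF = 0.755018, PV = 2.453807
  t = 5.5000: CF_t = 3.250000, DF = 0.734096, PV = 2.385811
  t = 6.0000: CF_t = 3.250000, DF = 0.713754, PV = 2.319700
  t = 6.5000: CF_t = 3.250000, DF = 0.693976, PV = 2.255420
  t = 7.0000: CF_t = 3.250000, DF = 0.674745, PV = 2.192922
  t = 7.5000: CF_t = 3.250000, DF = 0.656048, PV = 2.132156
  t = 8.0000: CF_t = 3.250000, DF = 0.637869, PV = 2.073073
  t = 8.5000: CF_t = 3.250000, DF = 0.620193, PV = 2.015628
  t = 9.0000: CF_t = 3.250000, DF = 0.603007, PV = 1.959774
  t = 9.5000: CF_t = 3.250000, DF = 0.586298, PV = 1.905468
  t = 10.0000: CF_t = 103.250000, DF = 0.570051, PV = 58.857816
Price P = sum_t PV_t = 106.034365
First compute Macaulay numerator sum_t t * PV_t:
  t * PV_t at t = 0.5000: 1.579971
  t * PV_t at t = 1.0000: 3.072379
  t * PV_t at t = 1.5000: 4.480864
  t * PV_t at t = 2.0000: 5.808930
  t * PV_t at t = 2.5000: 7.059954
  t * PV_t at t = 3.0000: 8.237185
  t * PV_t at t = 3.5000: 9.343753
  t * PV_t at t = 4.0000: 10.382668
  t * PV_t at t = 4.5000: 11.356832
  t * PV_t at t = 5.0000: 12.269035
  t * PV_t at t = 5.5000: 13.121963
  t * PV_t at t = 6.0000: 13.918200
  t * PV_t at t = 6.5000: 14.660233
  t * PV_t at t = 7.0000: 15.350455
  t * PV_t at t = 7.5000: 15.991168
  t * PV_t at t = 8.0000: 16.584585
  t * PV_t at t = 8.5000: 17.132836
  t * PV_t at t = 9.0000: 17.637968
  t * PV_t at t = 9.5000: 18.101949
  t * PV_t at t = 10.0000: 588.578156
Macaulay duration D = 804.669083 / 106.034365 = 7.588757
Modified duration = D / (1 + y/m) = 7.588757 / (1 + 0.028500) = 7.378471


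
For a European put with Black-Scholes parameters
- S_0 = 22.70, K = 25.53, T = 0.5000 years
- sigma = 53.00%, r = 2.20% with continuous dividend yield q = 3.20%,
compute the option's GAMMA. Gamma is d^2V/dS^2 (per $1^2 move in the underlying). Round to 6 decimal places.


d1 = -0.1394582858; d2 = -0.5142248798
phi(d1) = 0.3950816447; exp(-qT) = 0.9841273201; exp(-rT) = 0.9890602788
Gamma = exp(-qT) * phi(d1) / (S * sigma * sqrt(T)) = 0.9841273201 * 0.3950816447 / (22.7000 * 0.5300 * 0.7071067812) = 0.045704

Answer: Gamma = 0.045704


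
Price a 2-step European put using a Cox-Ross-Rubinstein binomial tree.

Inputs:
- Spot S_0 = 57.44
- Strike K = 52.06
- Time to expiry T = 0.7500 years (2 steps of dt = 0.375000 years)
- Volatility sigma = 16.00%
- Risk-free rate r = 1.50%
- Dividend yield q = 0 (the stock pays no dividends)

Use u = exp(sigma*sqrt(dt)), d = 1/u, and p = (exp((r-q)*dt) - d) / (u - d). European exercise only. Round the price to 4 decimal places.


dt = T/N = 0.375000
u = exp(sigma*sqrt(dt)) = 1.102940; d = 1/u = 0.906667
p = (exp((r-q)*dt) - d) / (u - d) = 0.504265
Discount per step: exp(-r*dt) = 0.994391
Stock lattice S(k, i) with i counting down-moves:
  k=0: S(0,0) = 57.4400
  k=1: S(1,0) = 63.3529; S(1,1) = 52.0790
  k=2: S(2,0) = 69.8745; S(2,1) = 57.4400; S(2,2) = 47.2183
Terminal payoffs V(N, i) = max(K - S_T, 0):
  V(2,0) = 0.000000; V(2,1) = 0.000000; V(2,2) = 4.841690
Backward induction: V(k, i) = exp(-r*dt) * [p * V(k+1, i) + (1-p) * V(k+1, i+1)].
  V(1,0) = exp(-r*dt) * [p*0.000000 + (1-p)*0.000000] = 0.000000
  V(1,1) = exp(-r*dt) * [p*0.000000 + (1-p)*4.841690] = 2.386734
  V(0,0) = exp(-r*dt) * [p*0.000000 + (1-p)*2.386734] = 1.176552

Answer: Price = V(0,0) = 1.1766


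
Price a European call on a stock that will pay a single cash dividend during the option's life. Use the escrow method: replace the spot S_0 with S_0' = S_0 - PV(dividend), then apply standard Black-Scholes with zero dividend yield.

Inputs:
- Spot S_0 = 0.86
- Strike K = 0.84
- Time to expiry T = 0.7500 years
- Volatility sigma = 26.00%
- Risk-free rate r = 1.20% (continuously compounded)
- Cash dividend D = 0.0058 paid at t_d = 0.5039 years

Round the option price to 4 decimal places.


Answer: Price = 0.0870

Derivation:
PV(D) = D * exp(-r * t_d) = 0.0058 * 0.99397145 = 0.00576503
S_0' = S_0 - PV(D) = 0.8600 - 0.00576503 = 0.85423497
d1 = (ln(S_0'/K) + (r + sigma^2/2)*T) / (sigma*sqrt(T)) = 0.22718466
d2 = d1 - sigma*sqrt(T) = 0.00201806
exp(-rT) = 0.99104038
N(d1) = 0.58985992; N(d2) = 0.50080509
C = S_0' * N(d1) - K * exp(-rT) * N(d2) = 0.85423497 * 0.58985992 - 0.8400 * 0.99104038 * 0.50080509 = 0.0870


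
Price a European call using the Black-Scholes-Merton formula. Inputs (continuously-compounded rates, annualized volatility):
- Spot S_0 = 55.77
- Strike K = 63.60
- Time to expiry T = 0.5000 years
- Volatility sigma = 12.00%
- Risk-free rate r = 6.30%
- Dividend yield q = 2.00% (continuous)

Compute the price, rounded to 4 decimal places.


Answer: Price = 0.2277

Derivation:
d1 = (ln(S/K) + (r - q + 0.5*sigma^2) * T) / (sigma * sqrt(T)) = -1.25249093
d2 = d1 - sigma * sqrt(T) = -1.33734375
exp(-rT) = 0.96899096; exp(-qT) = 0.99004983
C = S_0 * exp(-qT) * N(d1) - K * exp(-rT) * N(d2)
N(d1) = 0.10519551; N(d2) = 0.09055523
C = 55.7700 * 0.99004983 * 0.10519551 - 63.6000 * 0.96899096 * 0.09055523 = 0.2277


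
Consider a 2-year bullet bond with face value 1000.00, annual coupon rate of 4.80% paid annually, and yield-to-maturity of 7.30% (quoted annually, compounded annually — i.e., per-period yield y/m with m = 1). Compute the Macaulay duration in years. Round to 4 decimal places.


Answer: Macaulay duration = 1.9532 years

Derivation:
Coupon per period c = face * coupon_rate / m = 48.000000
Periods per year m = 1; per-period yield y/m = 0.073000
Number of cashflows N = 2
Cashflows (t years, CF_t, discount factor 1/(1+y/m)^(m*t), PV):
  t = 1.0000: CF_t = 48.000000, DF = 0.931966, PV = 44.734390
  t = 2.0000: CF_t = 1048.000000, DF = 0.868561, PV = 910.252413
Price P = sum_t PV_t = 954.986802
Macaulay numerator sum_t t * PV_t:
  t * PV_t at t = 1.0000: 44.734390
  t * PV_t at t = 2.0000: 1820.504825
Macaulay duration D = (sum_t t * PV_t) / P = 1865.239215 / 954.986802 = 1.953157


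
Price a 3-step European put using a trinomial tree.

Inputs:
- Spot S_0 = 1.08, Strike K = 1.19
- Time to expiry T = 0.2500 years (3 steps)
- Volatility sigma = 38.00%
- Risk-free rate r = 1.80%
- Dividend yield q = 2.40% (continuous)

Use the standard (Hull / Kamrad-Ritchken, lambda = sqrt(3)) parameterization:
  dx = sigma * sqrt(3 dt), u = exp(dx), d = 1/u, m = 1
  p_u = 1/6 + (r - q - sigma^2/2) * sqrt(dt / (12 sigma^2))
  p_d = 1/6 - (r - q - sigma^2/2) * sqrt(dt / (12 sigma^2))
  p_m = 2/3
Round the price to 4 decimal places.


Answer: Price = V(0,0) = 0.1554

Derivation:
dt = T/N = 0.083333; dx = sigma*sqrt(3*dt) = 0.190000
u = exp(dx) = 1.209250; d = 1/u = 0.826959
p_u = 0.149518, p_m = 0.666667, p_d = 0.183816
Discount per step: exp(-r*dt) = 0.998501
Stock lattice S(k, j) with j the centered position index:
  k=0: S(0,+0) = 1.0800
  k=1: S(1,-1) = 0.8931; S(1,+0) = 1.0800; S(1,+1) = 1.3060
  k=2: S(2,-2) = 0.7386; S(2,-1) = 0.8931; S(2,+0) = 1.0800; S(2,+1) = 1.3060; S(2,+2) = 1.5793
  k=3: S(3,-3) = 0.6108; S(3,-2) = 0.7386; S(3,-1) = 0.8931; S(3,+0) = 1.0800; S(3,+1) = 1.3060; S(3,+2) = 1.5793; S(3,+3) = 1.9097
Terminal payoffs V(N, j) = max(K - S_T, 0):
  V(3,-3) = 0.579233; V(3,-2) = 0.451430; V(3,-1) = 0.296884; V(3,+0) = 0.110000; V(3,+1) = 0.000000; V(3,+2) = 0.000000; V(3,+3) = 0.000000
Backward induction: V(k, j) = exp(-r*dt) * [p_u * V(k+1, j+1) + p_m * V(k+1, j) + p_d * V(k+1, j-1)]
  V(2,-2) = exp(-r*dt) * [p_u*0.296884 + p_m*0.451430 + p_d*0.579233] = 0.451137
  V(2,-1) = exp(-r*dt) * [p_u*0.110000 + p_m*0.296884 + p_d*0.451430] = 0.296904
  V(2,+0) = exp(-r*dt) * [p_u*0.000000 + p_m*0.110000 + p_d*0.296884] = 0.127714
  V(2,+1) = exp(-r*dt) * [p_u*0.000000 + p_m*0.000000 + p_d*0.110000] = 0.020189
  V(2,+2) = exp(-r*dt) * [p_u*0.000000 + p_m*0.000000 + p_d*0.000000] = 0.000000
  V(1,-1) = exp(-r*dt) * [p_u*0.127714 + p_m*0.296904 + p_d*0.451137] = 0.299508
  V(1,+0) = exp(-r*dt) * [p_u*0.020189 + p_m*0.127714 + p_d*0.296904] = 0.142523
  V(1,+1) = exp(-r*dt) * [p_u*0.000000 + p_m*0.020189 + p_d*0.127714] = 0.036880
  V(0,+0) = exp(-r*dt) * [p_u*0.036880 + p_m*0.142523 + p_d*0.299508] = 0.155350


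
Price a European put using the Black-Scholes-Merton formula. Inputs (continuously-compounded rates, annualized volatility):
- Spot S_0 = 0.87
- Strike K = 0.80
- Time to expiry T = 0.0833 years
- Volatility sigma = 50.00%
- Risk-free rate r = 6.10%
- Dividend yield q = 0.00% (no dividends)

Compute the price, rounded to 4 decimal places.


d1 = (ln(S/K) + (r - q + 0.5*sigma^2) * T) / (sigma * sqrt(T)) = 0.68862990
d2 = d1 - sigma * sqrt(T) = 0.54432121
exp(-rT) = 0.99493159; exp(-qT) = 1.00000000
P = K * exp(-rT) * N(-d2) - S_0 * exp(-qT) * N(-d1)
N(-d1) = 0.24552810; N(-d2) = 0.29311023
P = 0.8000 * 0.99493159 * 0.29311023 - 0.8700 * 1.00000000 * 0.24552810 = 0.0197

Answer: Price = 0.0197


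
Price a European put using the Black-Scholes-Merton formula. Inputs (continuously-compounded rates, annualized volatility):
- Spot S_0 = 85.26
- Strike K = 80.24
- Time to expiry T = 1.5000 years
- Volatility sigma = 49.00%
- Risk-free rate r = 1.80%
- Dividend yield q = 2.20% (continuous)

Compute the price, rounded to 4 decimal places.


d1 = (ln(S/K) + (r - q + 0.5*sigma^2) * T) / (sigma * sqrt(T)) = 0.39118229
d2 = d1 - sigma * sqrt(T) = -0.20894270
exp(-rT) = 0.97336124; exp(-qT) = 0.96753856
P = K * exp(-rT) * N(-d2) - S_0 * exp(-qT) * N(-d1)
N(-d1) = 0.34783125; N(-d2) = 0.58275351
P = 80.2400 * 0.97336124 * 0.58275351 - 85.2600 * 0.96753856 * 0.34783125 = 16.8211

Answer: Price = 16.8211


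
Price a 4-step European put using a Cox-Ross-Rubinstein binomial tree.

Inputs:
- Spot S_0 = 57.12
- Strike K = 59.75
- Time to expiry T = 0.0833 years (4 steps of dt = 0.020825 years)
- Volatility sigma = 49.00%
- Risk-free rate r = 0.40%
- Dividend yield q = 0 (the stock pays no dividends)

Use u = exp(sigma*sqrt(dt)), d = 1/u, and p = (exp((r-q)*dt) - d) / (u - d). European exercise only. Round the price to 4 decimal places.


dt = T/N = 0.020825
u = exp(sigma*sqrt(dt)) = 1.073271; d = 1/u = 0.931731
p = (exp((r-q)*dt) - d) / (u - d) = 0.482918
Discount per step: exp(-r*dt) = 0.999917
Stock lattice S(k, i) with i counting down-moves:
  k=0: S(0,0) = 57.1200
  k=1: S(1,0) = 61.3053; S(1,1) = 53.2205
  k=2: S(2,0) = 65.7972; S(2,1) = 57.1200; S(2,2) = 49.5872
  k=3: S(3,0) = 70.6182; S(3,1) = 61.3053; S(3,2) = 53.2205; S(3,3) = 46.2019
  k=4: S(4,0) = 75.7925; S(4,1) = 65.7972; S(4,2) = 57.1200; S(4,3) = 49.5872; S(4,4) = 43.0477
Terminal payoffs V(N, i) = max(K - S_T, 0):
  V(4,0) = 0.000000; V(4,1) = 0.000000; V(4,2) = 2.630000; V(4,3) = 10.162847; V(4,4) = 16.702280
Backward induction: V(k, i) = exp(-r*dt) * [p * V(k+1, i) + (1-p) * V(k+1, i+1)].
  V(3,0) = exp(-r*dt) * [p*0.000000 + (1-p)*0.000000] = 0.000000
  V(3,1) = exp(-r*dt) * [p*0.000000 + (1-p)*2.630000] = 1.359812
  V(3,2) = exp(-r*dt) * [p*2.630000 + (1-p)*10.162847] = 6.524555
  V(3,3) = exp(-r*dt) * [p*10.162847 + (1-p)*16.702280] = 13.543141
  V(2,0) = exp(-r*dt) * [p*0.000000 + (1-p)*1.359812] = 0.703076
  V(2,1) = exp(-r*dt) * [p*1.359812 + (1-p)*6.524555] = 4.030072
  V(2,2) = exp(-r*dt) * [p*6.524555 + (1-p)*13.543141] = 10.152893
  V(1,0) = exp(-r*dt) * [p*0.703076 + (1-p)*4.030072] = 2.423203
  V(1,1) = exp(-r*dt) * [p*4.030072 + (1-p)*10.152893] = 7.195472
  V(0,0) = exp(-r*dt) * [p*2.423203 + (1-p)*7.195472] = 4.890450

Answer: Price = V(0,0) = 4.8904


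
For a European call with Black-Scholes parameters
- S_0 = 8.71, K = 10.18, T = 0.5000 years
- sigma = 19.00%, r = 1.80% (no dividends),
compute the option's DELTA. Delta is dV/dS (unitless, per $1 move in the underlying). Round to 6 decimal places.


d1 = -1.0266313670; d2 = -1.1609816554
phi(d1) = 0.2355282265; exp(-qT) = 1.0000000000; exp(-rT) = 0.9910403788
N(d1) = 0.1522970391
Delta = exp(-qT) * N(d1) = 1.0000000000 * 0.1522970391 = 0.152297

Answer: Delta = 0.152297


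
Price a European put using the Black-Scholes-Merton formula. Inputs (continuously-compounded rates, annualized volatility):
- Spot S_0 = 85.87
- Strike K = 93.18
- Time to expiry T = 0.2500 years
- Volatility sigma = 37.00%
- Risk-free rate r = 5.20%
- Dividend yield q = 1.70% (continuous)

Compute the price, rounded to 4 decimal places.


d1 = (ln(S/K) + (r - q + 0.5*sigma^2) * T) / (sigma * sqrt(T)) = -0.30181666
d2 = d1 - sigma * sqrt(T) = -0.48681666
exp(-rT) = 0.98708414; exp(-qT) = 0.99575902
P = K * exp(-rT) * N(-d2) - S_0 * exp(-qT) * N(-d1)
N(-d1) = 0.61860408; N(-d2) = 0.68680587
P = 93.1800 * 0.98708414 * 0.68680587 - 85.8700 * 0.99575902 * 0.61860408 = 10.2757

Answer: Price = 10.2757


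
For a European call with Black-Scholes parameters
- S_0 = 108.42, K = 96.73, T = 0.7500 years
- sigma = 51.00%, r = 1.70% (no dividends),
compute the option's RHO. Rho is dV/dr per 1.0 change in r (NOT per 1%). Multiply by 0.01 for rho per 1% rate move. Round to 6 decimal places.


Answer: Rho = 37.708569

Derivation:
d1 = 0.5080149885; d2 = 0.0663420326
phi(d1) = 0.3506459874; exp(-qT) = 1.0000000000; exp(-rT) = 0.9873309369
N(d2) = 0.5264472401
Rho = K*T*exp(-rT)*N(d2) = 96.7300 * 0.7500 * 0.9873309369 * 0.5264472401 = 37.708569


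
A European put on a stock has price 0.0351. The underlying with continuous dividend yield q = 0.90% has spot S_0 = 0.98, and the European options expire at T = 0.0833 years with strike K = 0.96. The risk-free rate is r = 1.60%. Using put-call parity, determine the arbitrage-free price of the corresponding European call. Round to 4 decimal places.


Put-call parity: C - P = S_0 * exp(-qT) - K * exp(-rT).
S_0 * exp(-qT) = 0.9800 * 0.99925058 = 0.97926557
K * exp(-rT) = 0.9600 * 0.99866809 = 0.95872136
C = P + S*exp(-qT) - K*exp(-rT)
C = 0.0351 + 0.97926557 - 0.95872136 = 0.0556

Answer: Call price = 0.0556


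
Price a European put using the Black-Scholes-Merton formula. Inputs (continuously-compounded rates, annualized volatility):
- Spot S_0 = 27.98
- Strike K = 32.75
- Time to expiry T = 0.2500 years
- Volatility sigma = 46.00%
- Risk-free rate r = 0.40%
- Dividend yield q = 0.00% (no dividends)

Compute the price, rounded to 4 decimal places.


Answer: Price = 5.7618

Derivation:
d1 = (ln(S/K) + (r - q + 0.5*sigma^2) * T) / (sigma * sqrt(T)) = -0.56505649
d2 = d1 - sigma * sqrt(T) = -0.79505649
exp(-rT) = 0.99900050; exp(-qT) = 1.00000000
P = K * exp(-rT) * N(-d2) - S_0 * exp(-qT) * N(-d1)
N(-d1) = 0.71398233; N(-d2) = 0.78670968
P = 32.7500 * 0.99900050 * 0.78670968 - 27.9800 * 1.00000000 * 0.71398233 = 5.7618


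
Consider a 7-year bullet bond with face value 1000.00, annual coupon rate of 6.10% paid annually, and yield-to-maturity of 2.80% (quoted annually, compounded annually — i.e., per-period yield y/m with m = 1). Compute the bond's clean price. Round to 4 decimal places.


Coupon per period c = face * coupon_rate / m = 61.000000
Periods per year m = 1; per-period yield y/m = 0.028000
Number of cashflows N = 7
Cashflows (t years, CF_t, discount factor 1/(1+y/m)^(m*t), PV):
  t = 1.0000: CF_t = 61.000000, DF = 0.972763, PV = 59.338521
  t = 2.0000: CF_t = 61.000000, DF = 0.946267, PV = 57.722297
  t = 3.0000: CF_t = 61.000000, DF = 0.920493, PV = 56.150094
  t = 4.0000: CF_t = 61.000000, DF = 0.895422, PV = 54.620714
  t = 5.0000: CF_t = 61.000000, DF = 0.871033, PV = 53.132991
  t = 6.0000: CF_t = 61.000000, DF = 0.847308, PV = 51.685789
  t = 7.0000: CF_t = 1061.000000, DF = 0.824230, PV = 874.507586
Price P = sum_t PV_t = 1207.157993

Answer: Price = 1207.1580


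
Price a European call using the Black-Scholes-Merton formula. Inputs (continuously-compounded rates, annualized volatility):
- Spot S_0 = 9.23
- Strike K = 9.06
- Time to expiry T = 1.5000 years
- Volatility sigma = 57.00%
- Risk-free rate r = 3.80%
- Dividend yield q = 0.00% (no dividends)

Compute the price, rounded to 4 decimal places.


d1 = (ln(S/K) + (r - q + 0.5*sigma^2) * T) / (sigma * sqrt(T)) = 0.45733109
d2 = d1 - sigma * sqrt(T) = -0.24077348
exp(-rT) = 0.94459407; exp(-qT) = 1.00000000
C = S_0 * exp(-qT) * N(d1) - K * exp(-rT) * N(d2)
N(d1) = 0.67628346; N(d2) = 0.40486534
C = 9.2300 * 1.00000000 * 0.67628346 - 9.0600 * 0.94459407 * 0.40486534 = 2.7772

Answer: Price = 2.7772


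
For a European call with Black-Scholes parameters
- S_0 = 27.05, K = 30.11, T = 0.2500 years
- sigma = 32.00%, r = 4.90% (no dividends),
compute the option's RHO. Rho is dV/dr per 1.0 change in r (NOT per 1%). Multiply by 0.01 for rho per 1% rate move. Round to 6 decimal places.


d1 = -0.5132521075; d2 = -0.6732521075
phi(d1) = 0.3497095255; exp(-qT) = 1.0000000000; exp(-rT) = 0.9878247258
N(d2) = 0.2503934580
Rho = K*T*exp(-rT)*N(d2) = 30.1100 * 0.2500 * 0.9878247258 * 0.2503934580 = 1.861888

Answer: Rho = 1.861888


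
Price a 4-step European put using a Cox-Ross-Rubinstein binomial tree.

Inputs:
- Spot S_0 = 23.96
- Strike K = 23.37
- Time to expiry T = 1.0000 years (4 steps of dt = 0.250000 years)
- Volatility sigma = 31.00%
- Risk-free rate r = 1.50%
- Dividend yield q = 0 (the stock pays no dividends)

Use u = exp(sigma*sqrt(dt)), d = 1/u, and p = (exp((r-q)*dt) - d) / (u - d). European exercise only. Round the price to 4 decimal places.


dt = T/N = 0.250000
u = exp(sigma*sqrt(dt)) = 1.167658; d = 1/u = 0.856415
p = (exp((r-q)*dt) - d) / (u - d) = 0.473398
Discount per step: exp(-r*dt) = 0.996257
Stock lattice S(k, i) with i counting down-moves:
  k=0: S(0,0) = 23.9600
  k=1: S(1,0) = 27.9771; S(1,1) = 20.5197
  k=2: S(2,0) = 32.6677; S(2,1) = 23.9600; S(2,2) = 17.5734
  k=3: S(3,0) = 38.1447; S(3,1) = 27.9771; S(3,2) = 20.5197; S(3,3) = 15.0501
  k=4: S(4,0) = 44.5399; S(4,1) = 32.6677; S(4,2) = 23.9600; S(4,3) = 17.5734; S(4,4) = 12.8891
Terminal payoffs V(N, i) = max(K - S_T, 0):
  V(4,0) = 0.000000; V(4,1) = 0.000000; V(4,2) = 0.000000; V(4,3) = 5.796611; V(4,4) = 10.480851
Backward induction: V(k, i) = exp(-r*dt) * [p * V(k+1, i) + (1-p) * V(k+1, i+1)].
  V(3,0) = exp(-r*dt) * [p*0.000000 + (1-p)*0.000000] = 0.000000
  V(3,1) = exp(-r*dt) * [p*0.000000 + (1-p)*0.000000] = 0.000000
  V(3,2) = exp(-r*dt) * [p*0.000000 + (1-p)*5.796611] = 3.041079
  V(3,3) = exp(-r*dt) * [p*5.796611 + (1-p)*10.480851] = 8.232409
  V(2,0) = exp(-r*dt) * [p*0.000000 + (1-p)*0.000000] = 0.000000
  V(2,1) = exp(-r*dt) * [p*0.000000 + (1-p)*3.041079] = 1.595442
  V(2,2) = exp(-r*dt) * [p*3.041079 + (1-p)*8.232409] = 5.753226
  V(1,0) = exp(-r*dt) * [p*0.000000 + (1-p)*1.595442] = 0.837018
  V(1,1) = exp(-r*dt) * [p*1.595442 + (1-p)*5.753226] = 3.770771
  V(0,0) = exp(-r*dt) * [p*0.837018 + (1-p)*3.770771] = 2.373021

Answer: Price = V(0,0) = 2.3730


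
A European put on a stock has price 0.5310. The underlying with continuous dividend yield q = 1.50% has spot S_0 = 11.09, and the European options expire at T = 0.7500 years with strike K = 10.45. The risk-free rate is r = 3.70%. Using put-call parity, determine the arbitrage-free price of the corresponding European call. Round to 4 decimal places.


Put-call parity: C - P = S_0 * exp(-qT) - K * exp(-rT).
S_0 * exp(-qT) = 11.0900 * 0.98881304 = 10.96593666
K * exp(-rT) = 10.4500 * 0.97263149 = 10.16399912
C = P + S*exp(-qT) - K*exp(-rT)
C = 0.5310 + 10.96593666 - 10.16399912 = 1.3329

Answer: Call price = 1.3329


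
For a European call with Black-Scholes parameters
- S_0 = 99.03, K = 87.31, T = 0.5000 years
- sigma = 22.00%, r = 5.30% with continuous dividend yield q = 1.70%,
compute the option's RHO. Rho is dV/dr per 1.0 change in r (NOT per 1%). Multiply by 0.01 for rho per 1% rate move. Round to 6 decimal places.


Answer: Rho = 34.081819

Derivation:
d1 = 1.0031777305; d2 = 0.8476142386
phi(d1) = 0.2412018094; exp(-qT) = 0.9915360229; exp(-rT) = 0.9738480438
N(d2) = 0.8016735790
Rho = K*T*exp(-rT)*N(d2) = 87.3100 * 0.5000 * 0.9738480438 * 0.8016735790 = 34.081819


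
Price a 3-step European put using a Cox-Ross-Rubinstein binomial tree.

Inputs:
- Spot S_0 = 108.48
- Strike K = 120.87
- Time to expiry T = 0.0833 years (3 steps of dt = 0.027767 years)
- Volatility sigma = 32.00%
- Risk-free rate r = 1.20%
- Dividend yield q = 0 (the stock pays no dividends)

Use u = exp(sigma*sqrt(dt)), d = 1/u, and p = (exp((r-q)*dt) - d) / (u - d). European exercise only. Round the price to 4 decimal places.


dt = T/N = 0.027767
u = exp(sigma*sqrt(dt)) = 1.054770; d = 1/u = 0.948074
p = (exp((r-q)*dt) - d) / (u - d) = 0.489796
Discount per step: exp(-r*dt) = 0.999667
Stock lattice S(k, i) with i counting down-moves:
  k=0: S(0,0) = 108.4800
  k=1: S(1,0) = 114.4214; S(1,1) = 102.8471
  k=2: S(2,0) = 120.6883; S(2,1) = 108.4800; S(2,2) = 97.5066
  k=3: S(3,0) = 127.2984; S(3,1) = 114.4214; S(3,2) = 102.8471; S(3,3) = 92.4435
Terminal payoffs V(N, i) = max(K - S_T, 0):
  V(3,0) = 0.000000; V(3,1) = 6.448558; V(3,2) = 18.022927; V(3,3) = 28.426483
Backward induction: V(k, i) = exp(-r*dt) * [p * V(k+1, i) + (1-p) * V(k+1, i+1)].
  V(2,0) = exp(-r*dt) * [p*0.000000 + (1-p)*6.448558] = 3.288985
  V(2,1) = exp(-r*dt) * [p*6.448558 + (1-p)*18.022927] = 12.349733
  V(2,2) = exp(-r*dt) * [p*18.022927 + (1-p)*28.426483] = 23.323091
  V(1,0) = exp(-r*dt) * [p*3.288985 + (1-p)*12.349733] = 7.909180
  V(1,1) = exp(-r*dt) * [p*12.349733 + (1-p)*23.323091] = 17.942406
  V(0,0) = exp(-r*dt) * [p*7.909180 + (1-p)*17.942406] = 13.023833

Answer: Price = V(0,0) = 13.0238


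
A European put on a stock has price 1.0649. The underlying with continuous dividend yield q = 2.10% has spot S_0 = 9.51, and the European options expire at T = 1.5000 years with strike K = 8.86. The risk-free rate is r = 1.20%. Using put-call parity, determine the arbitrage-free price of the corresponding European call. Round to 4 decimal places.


Answer: Call price = 1.5781

Derivation:
Put-call parity: C - P = S_0 * exp(-qT) - K * exp(-rT).
S_0 * exp(-qT) = 9.5100 * 0.96899096 = 9.21510400
K * exp(-rT) = 8.8600 * 0.98216103 = 8.70194675
C = P + S*exp(-qT) - K*exp(-rT)
C = 1.0649 + 9.21510400 - 8.70194675 = 1.5781


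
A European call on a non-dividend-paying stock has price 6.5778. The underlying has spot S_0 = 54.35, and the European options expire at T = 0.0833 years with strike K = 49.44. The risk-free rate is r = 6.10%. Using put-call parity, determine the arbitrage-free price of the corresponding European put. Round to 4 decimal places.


Answer: Put price = 1.4172

Derivation:
Put-call parity: C - P = S_0 * exp(-qT) - K * exp(-rT).
S_0 * exp(-qT) = 54.3500 * 1.00000000 = 54.35000000
K * exp(-rT) = 49.4400 * 0.99493159 = 49.18941771
P = C - S*exp(-qT) + K*exp(-rT)
P = 6.5778 - 54.35000000 + 49.18941771 = 1.4172


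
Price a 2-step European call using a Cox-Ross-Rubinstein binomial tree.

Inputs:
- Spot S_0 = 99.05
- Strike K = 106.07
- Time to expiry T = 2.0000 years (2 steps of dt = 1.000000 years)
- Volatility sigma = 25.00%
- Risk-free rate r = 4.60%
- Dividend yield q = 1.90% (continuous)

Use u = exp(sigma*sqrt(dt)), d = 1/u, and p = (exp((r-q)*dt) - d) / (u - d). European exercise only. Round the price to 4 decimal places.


Answer: Price = V(0,0) = 12.6366

Derivation:
dt = T/N = 1.000000
u = exp(sigma*sqrt(dt)) = 1.284025; d = 1/u = 0.778801
p = (exp((r-q)*dt) - d) / (u - d) = 0.491993
Discount per step: exp(-r*dt) = 0.955042
Stock lattice S(k, i) with i counting down-moves:
  k=0: S(0,0) = 99.0500
  k=1: S(1,0) = 127.1827; S(1,1) = 77.1402
  k=2: S(2,0) = 163.3058; S(2,1) = 99.0500; S(2,2) = 60.0769
Terminal payoffs V(N, i) = max(S_T - K, 0):
  V(2,0) = 57.235842; V(2,1) = 0.000000; V(2,2) = 0.000000
Backward induction: V(k, i) = exp(-r*dt) * [p * V(k+1, i) + (1-p) * V(k+1, i+1)].
  V(1,0) = exp(-r*dt) * [p*57.235842 + (1-p)*0.000000] = 26.893636
  V(1,1) = exp(-r*dt) * [p*0.000000 + (1-p)*0.000000] = 0.000000
  V(0,0) = exp(-r*dt) * [p*26.893636 + (1-p)*0.000000] = 12.636621


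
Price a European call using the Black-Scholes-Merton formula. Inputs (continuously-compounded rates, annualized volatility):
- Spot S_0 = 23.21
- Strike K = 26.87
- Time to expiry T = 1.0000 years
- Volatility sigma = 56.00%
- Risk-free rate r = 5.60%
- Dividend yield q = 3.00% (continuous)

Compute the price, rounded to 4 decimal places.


d1 = (ln(S/K) + (r - q + 0.5*sigma^2) * T) / (sigma * sqrt(T)) = 0.06495142
d2 = d1 - sigma * sqrt(T) = -0.49504858
exp(-rT) = 0.94553914; exp(-qT) = 0.97044553
C = S_0 * exp(-qT) * N(d1) - K * exp(-rT) * N(d2)
N(d1) = 0.52589366; N(d2) = 0.31028292
C = 23.2100 * 0.97044553 * 0.52589366 - 26.8700 * 0.94553914 * 0.31028292 = 3.9620

Answer: Price = 3.9620


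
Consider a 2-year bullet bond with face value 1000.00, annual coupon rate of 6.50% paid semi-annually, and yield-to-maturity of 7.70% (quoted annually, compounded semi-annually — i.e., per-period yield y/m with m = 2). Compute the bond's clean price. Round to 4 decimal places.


Answer: Price = 978.1434

Derivation:
Coupon per period c = face * coupon_rate / m = 32.500000
Periods per year m = 2; per-period yield y/m = 0.038500
Number of cashflows N = 4
Cashflows (t years, CF_t, discount factor 1/(1+y/m)^(m*t), PV):
  t = 0.5000: CF_t = 32.500000, DF = 0.962927, PV = 31.295137
  t = 1.0000: CF_t = 32.500000, DF = 0.927229, PV = 30.134942
  t = 1.5000: CF_t = 32.500000, DF = 0.892854, PV = 29.017758
  t = 2.0000: CF_t = 1032.500000, DF = 0.859754, PV = 887.695579
Price P = sum_t PV_t = 978.143416


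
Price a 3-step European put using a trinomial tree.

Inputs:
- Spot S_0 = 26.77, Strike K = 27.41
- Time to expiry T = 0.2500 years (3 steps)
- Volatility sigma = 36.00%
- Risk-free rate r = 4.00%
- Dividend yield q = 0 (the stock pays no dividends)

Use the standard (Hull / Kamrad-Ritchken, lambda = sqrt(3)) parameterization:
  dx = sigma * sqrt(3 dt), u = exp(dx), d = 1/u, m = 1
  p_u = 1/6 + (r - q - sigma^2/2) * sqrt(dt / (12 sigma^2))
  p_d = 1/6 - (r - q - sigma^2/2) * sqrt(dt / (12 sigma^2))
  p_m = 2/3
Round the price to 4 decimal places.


Answer: Price = V(0,0) = 2.0530

Derivation:
dt = T/N = 0.083333; dx = sigma*sqrt(3*dt) = 0.180000
u = exp(dx) = 1.197217; d = 1/u = 0.835270
p_u = 0.160926, p_m = 0.666667, p_d = 0.172407
Discount per step: exp(-r*dt) = 0.996672
Stock lattice S(k, j) with j the centered position index:
  k=0: S(0,+0) = 26.7700
  k=1: S(1,-1) = 22.3602; S(1,+0) = 26.7700; S(1,+1) = 32.0495
  k=2: S(2,-2) = 18.6768; S(2,-1) = 22.3602; S(2,+0) = 26.7700; S(2,+1) = 32.0495; S(2,+2) = 38.3702
  k=3: S(3,-3) = 15.6002; S(3,-2) = 18.6768; S(3,-1) = 22.3602; S(3,+0) = 26.7700; S(3,+1) = 32.0495; S(3,+2) = 38.3702; S(3,+3) = 45.9375
Terminal payoffs V(N, j) = max(K - S_T, 0):
  V(3,-3) = 11.809829; V(3,-2) = 8.733205; V(3,-1) = 5.049816; V(3,+0) = 0.640000; V(3,+1) = 0.000000; V(3,+2) = 0.000000; V(3,+3) = 0.000000
Backward induction: V(k, j) = exp(-r*dt) * [p_u * V(k+1, j+1) + p_m * V(k+1, j) + p_d * V(k+1, j-1)]
  V(2,-2) = exp(-r*dt) * [p_u*5.049816 + p_m*8.733205 + p_d*11.809829] = 8.642030
  V(2,-1) = exp(-r*dt) * [p_u*0.640000 + p_m*5.049816 + p_d*8.733205] = 4.958650
  V(2,+0) = exp(-r*dt) * [p_u*0.000000 + p_m*0.640000 + p_d*5.049816] = 1.292975
  V(2,+1) = exp(-r*dt) * [p_u*0.000000 + p_m*0.000000 + p_d*0.640000] = 0.109974
  V(2,+2) = exp(-r*dt) * [p_u*0.000000 + p_m*0.000000 + p_d*0.000000] = 0.000000
  V(1,-1) = exp(-r*dt) * [p_u*1.292975 + p_m*4.958650 + p_d*8.642030] = 4.987138
  V(1,+0) = exp(-r*dt) * [p_u*0.109974 + p_m*1.292975 + p_d*4.958650] = 1.728817
  V(1,+1) = exp(-r*dt) * [p_u*0.000000 + p_m*0.109974 + p_d*1.292975] = 0.295248
  V(0,+0) = exp(-r*dt) * [p_u*0.295248 + p_m*1.728817 + p_d*4.987138] = 2.053022
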